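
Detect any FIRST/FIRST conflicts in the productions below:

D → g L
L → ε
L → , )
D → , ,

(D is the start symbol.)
No FIRST/FIRST conflicts.

Productions for D:
  D → g L: FIRST = { 'g' }
  D → , ,: FIRST = { ',' }
Productions for L:
  L → ε: FIRST = { ε }
  L → , ): FIRST = { ',' }

All alternatives of each non-terminal have pairwise disjoint FIRST sets.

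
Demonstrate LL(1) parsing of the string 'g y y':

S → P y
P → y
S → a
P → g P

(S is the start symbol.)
LL(1) parsing maintains a stack (initially the start symbol over $) and the input. At each step: if the stack top is a terminal, match it against the current input token; if it is a non-terminal N, replace it with the RHS of M[N, lookahead] (the unique production whose predict set contains the lookahead).

Stack is shown with the top on the left.

Stack    Input    Action
------------------------
S $      g y y $  output S → P y
P y $    g y y $  output P → g P
g P y $  g y y $  match 'g'
P y $    y y $    output P → y
y y $    y y $    match 'y'
y $      y $      match 'y'
$        $        accept

The string is accepted.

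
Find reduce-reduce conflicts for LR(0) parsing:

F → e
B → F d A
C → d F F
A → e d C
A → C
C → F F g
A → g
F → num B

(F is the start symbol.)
No reduce-reduce conflicts

Augment with F' → F and build the canonical LR(0) collection (I0 = CLOSURE({[F' → . F]}), then GOTO on every symbol after a dot until no new states appear). It has 19 states:
  I0: { [F → . e], [F → . num B], [F' → . F] }  — shift
  I1: { [F' → F .] }  — accept
  I2: { [F → e .] }  — reduce
  I3: { [B → . F d A], [F → . e], [F → . num B], [F → num . B] }  — shift
  I4: { [F → num B .] }  — reduce
  I5: { [B → F . d A] }  — shift
  I6: { [A → . C], [A → . e d C], [A → . g], [B → F d . A], [C → . F F g], [C → . d F F], [F → . e], [F → . num B] }  — shift
  I7: { [B → F d A .] }  — reduce
  I8: { [A → C .] }  — reduce
  I9: { [C → F . F g], [F → . e], [F → . num B] }  — shift
  I10: { [C → d . F F], [F → . e], [F → . num B] }  — shift
  I11: { [A → e . d C], [F → e .] }  — shift, reduce
  I12: { [A → g .] }  — reduce
  I13: { [A → e d . C], [C → . F F g], [C → . d F F], [F → . e], [F → . num B] }  — shift
  I14: { [A → e d C .] }  — reduce
  I15: { [C → d F . F], [F → . e], [F → . num B] }  — shift
  I16: { [C → d F F .] }  — reduce
  I17: { [C → F F . g] }  — shift
  I18: { [C → F F g .] }  — reduce

No state contains more than one complete item.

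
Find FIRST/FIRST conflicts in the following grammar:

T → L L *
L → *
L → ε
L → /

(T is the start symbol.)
A FIRST/FIRST conflict occurs when two productions N → α and N → β for the same non-terminal have FIRST(α) ∩ FIRST(β) ≠ ∅ (with ε ∈ FIRST of a nullable right-hand side, so two nullable alternatives also conflict).

Productions for L:
  L → *: FIRST = { '*' }
  L → ε: FIRST = { ε }
  L → /: FIRST = { '/' }
T has only one production, so no FIRST/FIRST conflict is possible there.

All alternatives of each non-terminal have pairwise disjoint FIRST sets.

Answer: No FIRST/FIRST conflicts.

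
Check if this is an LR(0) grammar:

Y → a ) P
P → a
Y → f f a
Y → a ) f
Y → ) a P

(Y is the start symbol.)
A grammar is LR(0) if no state in the canonical LR(0) collection has:
  - both a shift item (dot before a terminal) and a complete item (shift-reduce conflict), or
  - two or more complete items (reduce-reduce conflict; the accept item [Y' → Y .] counts as a complete item here).

Augment with Y' → Y and build the canonical LR(0) collection (I0 = CLOSURE({[Y' → . Y]}), then GOTO on every symbol after a dot until no new states appear). It has 13 states:
  I0: { [Y → . ) a P], [Y → . a ) P], [Y → . a ) f], [Y → . f f a], [Y' → . Y] }  — shift
  I1: { [Y → ) . a P] }  — shift
  I2: { [Y' → Y .] }  — accept
  I3: { [Y → a . ) P], [Y → a . ) f] }  — shift
  I4: { [Y → f . f a] }  — shift
  I5: { [Y → f f . a] }  — shift
  I6: { [Y → f f a .] }  — reduce
  I7: { [P → . a], [Y → a ) . P], [Y → a ) . f] }  — shift
  I8: { [Y → a ) P .] }  — reduce
  I9: { [P → a .] }  — reduce
  I10: { [Y → a ) f .] }  — reduce
  I11: { [P → . a], [Y → ) a . P] }  — shift
  I12: { [Y → ) a P .] }  — reduce

Every state is either a pure shift/goto state or contains exactly one complete item and nothing to shift — no conflicts. The grammar is LR(0).

Answer: Yes, the grammar is LR(0)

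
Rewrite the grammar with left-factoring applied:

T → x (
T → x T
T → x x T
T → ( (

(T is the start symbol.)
T → x T'
T' → (
T' → T
T' → x T
T → ( (

Left-factoring transforms A → αβ₁ | αβ₂ into A → αA' and A' → β₁ | β₂
(α is the longest common prefix among the alternatives). Repeat until
no nonterminal has two alternatives with a common prefix.

Round 1: T has alternatives sharing prefix 'x'. Introduce T': T → x T'
  Add: T' → (
  Add: T' → T
  Add: T' → x T

No remaining common prefixes — done.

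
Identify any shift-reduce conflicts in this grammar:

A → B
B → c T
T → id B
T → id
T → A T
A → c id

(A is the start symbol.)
Yes — I6: [A → c id .] vs [B → . c T]; I9: [T → id .] vs [B → . c T]

A shift-reduce conflict occurs when an LR(0) state has both:
  - a complete (reduce) item [A → α .] (dot at the end), and
  - a shift item [B → β . c γ] (dot before a terminal).

Augment with A' → A and build the canonical LR(0) collection (I0 = CLOSURE({[A' → . A]}), then GOTO on every symbol after a dot until no new states appear). It has 11 states:
  I0: { [A → . B], [A → . c id], [A' → . A], [B → . c T] }  — shift
  I1: { [A' → A .] }  — accept
  I2: { [A → B .] }  — reduce
  I3: { [A → . B], [A → . c id], [A → c . id], [B → . c T], [B → c . T], [T → . A T], [T → . id B], [T → . id] }  — shift
  I4: { [A → . B], [A → . c id], [B → . c T], [T → . A T], [T → . id B], [T → . id], [T → A . T] }  — shift
  I5: { [B → c T .] }  — reduce
  I6: { [A → c id .], [B → . c T], [T → id . B], [T → id .] }  — shift, 2 reduces
  I7: { [T → id B .] }  — reduce
  I8: { [A → . B], [A → . c id], [B → . c T], [B → c . T], [T → . A T], [T → . id B], [T → . id] }  — shift
  I9: { [B → . c T], [T → id . B], [T → id .] }  — shift, reduce
  I10: { [T → A T .] }  — reduce

I6 contains reduce items [A → c id .], [T → id .] and shift item [B → . c T] — shift-reduce conflict.
I9 contains reduce item [T → id .] and shift item [B → . c T] — shift-reduce conflict.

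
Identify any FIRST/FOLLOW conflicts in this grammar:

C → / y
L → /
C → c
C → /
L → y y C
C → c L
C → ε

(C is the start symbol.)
No FIRST/FOLLOW conflicts.

Nullable non-terminals: C.

C: nullable alternative(s) C → ε; FOLLOW(C) = { $ }
  C → / y: FIRST \ {ε} = { '/' } — disjoint from FOLLOW(C)
  C → c: FIRST \ {ε} = { 'c' } — disjoint from FOLLOW(C)
  C → /: FIRST \ {ε} = { '/' } — disjoint from FOLLOW(C)
  C → c L: FIRST \ {ε} = { 'c' } — disjoint from FOLLOW(C)
  C → ε: FIRST \ {ε} = { } — this is the only nullable alternative, skip

L has no nullable alternative, so no FIRST/FOLLOW check is needed there.

No FIRST/FOLLOW conflicts found.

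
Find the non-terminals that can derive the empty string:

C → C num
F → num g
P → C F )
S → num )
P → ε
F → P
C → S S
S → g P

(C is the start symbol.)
ε-productions: P → ε
So P is immediately nullable.
F → P: every symbol on the right is nullable, so F is nullable too.
No further non-terminal can be added: every production for the remaining non-terminals contains a terminal or a non-nullable non-terminal.
Nullable = { 'F', 'P' }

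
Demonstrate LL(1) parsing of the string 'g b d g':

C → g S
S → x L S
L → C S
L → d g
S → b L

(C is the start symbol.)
LL(1) parsing maintains a stack (initially the start symbol over $) and the input. At each step: if the stack top is a terminal, match it against the current input token; if it is a non-terminal N, replace it with the RHS of M[N, lookahead] (the unique production whose predict set contains the lookahead).

Stack is shown with the top on the left.

Stack  Input      Action
------------------------
C $    g b d g $  output C → g S
g S $  g b d g $  match 'g'
S $    b d g $    output S → b L
b L $  b d g $    match 'b'
L $    d g $      output L → d g
d g $  d g $      match 'd'
g $    g $        match 'g'
$      $          accept

The string is accepted.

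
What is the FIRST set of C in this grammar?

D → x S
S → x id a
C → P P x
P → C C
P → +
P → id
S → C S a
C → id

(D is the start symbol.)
To compute FIRST(C), examine every production with C on the left-hand side, reading each right-hand side left to right until a non-nullable symbol is reached.

FIRST sets of the other non-terminals involved (by the same procedure, iterated to a fixed point):
  FIRST(P) = { '+', 'id' }

From C → P P x:
  - P is a non-terminal: add FIRST(P) \ {ε} = { '+', 'id' }
    P is not nullable, so stop
From C → id:
  - id is a terminal: add 'id' and stop

Collecting: FIRST(C) = { '+', 'id' }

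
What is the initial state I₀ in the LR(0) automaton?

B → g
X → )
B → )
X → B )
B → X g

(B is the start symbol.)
First, augment the grammar with B' → B
I₀ = CLOSURE({ [B' → . B] }):
  [B' → . B] has the dot before B: add [B → . g], [B → . )], [B → . X g]
  [B → . X g] has the dot before X: add [X → . )], [X → . B )]
No further items can be added.

I₀ = { [B → . )], [B → . X g], [B → . g], [B' → . B], [X → . )], [X → . B )] }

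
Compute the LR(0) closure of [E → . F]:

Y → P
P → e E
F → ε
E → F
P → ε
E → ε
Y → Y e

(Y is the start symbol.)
{ [E → . F], [F → .] }

To compute CLOSURE, for each item [A → α.Bβ] where B is a non-terminal, add [B → .γ] for all productions B → γ; repeat for the newly added items until nothing changes.

Start with: [E → . F]
  [E → . F] has the dot before F: add [F → .]
No further items can be added.

CLOSURE = { [E → . F], [F → .] }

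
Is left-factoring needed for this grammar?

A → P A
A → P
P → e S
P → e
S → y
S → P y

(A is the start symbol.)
Yes, A has productions with common prefix 'P'; P has productions with common prefix 'e'

Left-factoring is needed when two productions for the same non-terminal
share a common prefix on the right-hand side.

Productions for A:
  A → P A
  A → P
Productions for P:
  P → e S
  P → e
Productions for S:
  S → y
  S → P y

Found common prefix 'P' in productions for A
Found common prefix 'e' in productions for P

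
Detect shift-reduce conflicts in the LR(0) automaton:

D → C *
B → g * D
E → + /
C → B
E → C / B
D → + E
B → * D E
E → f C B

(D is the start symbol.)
Augment with D' → D and build the canonical LR(0) collection (I0 = CLOSURE({[D' → . D]}), then GOTO on every symbol after a dot until no new states appear). It has 21 states:
  I0: { [B → . * D E], [B → . g * D], [C → . B], [D → . + E], [D → . C *], [D' → . D] }  — shift
  I1: { [B → * . D E], [B → . * D E], [B → . g * D], [C → . B], [D → . + E], [D → . C *] }  — shift
  I2: { [B → . * D E], [B → . g * D], [C → . B], [D → + . E], [E → . + /], [E → . C / B], [E → . f C B] }  — shift
  I3: { [C → B .] }  — reduce
  I4: { [D → C . *] }  — shift
  I5: { [D' → D .] }  — accept
  I6: { [B → g . * D] }  — shift
  I7: { [B → . * D E], [B → . g * D], [B → g * . D], [C → . B], [D → . + E], [D → . C *] }  — shift
  I8: { [B → g * D .] }  — reduce
  I9: { [D → C * .] }  — reduce
  I10: { [E → + . /] }  — shift
  I11: { [E → C . / B] }  — shift
  I12: { [D → + E .] }  — reduce
  I13: { [B → . * D E], [B → . g * D], [C → . B], [E → f . C B] }  — shift
  I14: { [B → . * D E], [B → . g * D], [E → f C . B] }  — shift
  I15: { [E → f C B .] }  — reduce
  I16: { [B → . * D E], [B → . g * D], [E → C / . B] }  — shift
  I17: { [E → C / B .] }  — reduce
  I18: { [E → + / .] }  — reduce
  I19: { [B → * D . E], [B → . * D E], [B → . g * D], [C → . B], [E → . + /], [E → . C / B], [E → . f C B] }  — shift
  I20: { [B → * D E .] }  — reduce

No state contains both a complete item and a shift item.

Answer: No shift-reduce conflicts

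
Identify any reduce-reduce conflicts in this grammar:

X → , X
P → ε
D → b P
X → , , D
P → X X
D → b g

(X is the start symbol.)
A reduce-reduce conflict occurs when an LR(0) state has two complete items [A → α .] and [B → β .] — both call for a reduction, and with no lookahead the parser cannot choose between them.

Augment with X' → X and build the canonical LR(0) collection (I0 = CLOSURE({[X' → . X]}), then GOTO on every symbol after a dot until no new states appear). It has 11 states:
  I0: { [X → . , , D], [X → . , X], [X' → . X] }  — shift
  I1: { [X → , . , D], [X → , . X], [X → . , , D], [X → . , X] }  — shift
  I2: { [X' → X .] }  — accept
  I3: { [D → . b P], [D → . b g], [X → , , . D], [X → , . , D], [X → , . X], [X → . , , D], [X → . , X] }  — shift
  I4: { [X → , X .] }  — reduce
  I5: { [X → , , D .] }  — reduce
  I6: { [D → b . P], [D → b . g], [P → . X X], [P → .], [X → . , , D], [X → . , X] }  — shift, reduce
  I7: { [D → b P .] }  — reduce
  I8: { [P → X . X], [X → . , , D], [X → . , X] }  — shift
  I9: { [D → b g .] }  — reduce
  I10: { [P → X X .] }  — reduce

No state contains more than one complete item.

Answer: No reduce-reduce conflicts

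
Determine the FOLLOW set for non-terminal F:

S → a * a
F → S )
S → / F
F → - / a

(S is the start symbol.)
To compute FOLLOW(F), find every occurrence of F on a right-hand side N → α F β: add FIRST(β) \ {ε}, and if β is empty or nullable also add FOLLOW(N). Iterate to a fixed point.

In S → / F: F is at the end, add FOLLOW(S)

The FOLLOW sets referred to above (computed the same way, to a fixed point):
  FOLLOW(S) = { $, ')' }

Taking the union: FOLLOW(F) = { $, ')' }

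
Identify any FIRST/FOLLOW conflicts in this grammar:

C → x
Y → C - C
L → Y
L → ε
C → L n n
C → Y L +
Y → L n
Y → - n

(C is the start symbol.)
Yes. L → Y with FOLLOW(L) on { 'n' }

A FIRST/FOLLOW conflict occurs when a non-terminal N has a nullable alternative N → β (β ⇒* ε) and another alternative N → α with FIRST(α) ∩ FOLLOW(N) ≠ ∅: on such a lookahead the parser cannot decide between expanding α and letting N vanish via β.

Nullable non-terminals: L.
FIRST sets used below: FIRST(Y) = { '-', 'n', 'x' }

L: nullable alternative(s) L → ε; FOLLOW(L) = { '+', 'n' }
  L → Y: FIRST \ {ε} = { '-', 'n', 'x' } — overlaps FOLLOW(L) on { 'n' }: CONFLICT
  L → ε: FIRST \ {ε} = { } — this is the only nullable alternative, skip

C, Y have no nullable alternative, so no FIRST/FOLLOW check is needed there.

So the grammar has 1 FIRST/FOLLOW conflict (marked CONFLICT above).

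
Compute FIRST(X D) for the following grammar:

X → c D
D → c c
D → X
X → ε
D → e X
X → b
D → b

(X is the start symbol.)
FIRST sets of the non-terminals involved (from the grammar, by fixed-point iteration):
  FIRST(X) = { 'b', 'c', ε }
  FIRST(D) = { 'b', 'c', 'e', ε }

To compute FIRST(X D), process the symbols left to right:
Symbol X is a non-terminal. Add FIRST(X) \ {ε} = { 'b', 'c' }
X is nullable (ε ∈ FIRST(X)), continue to the next symbol.
Symbol D is a non-terminal. Add FIRST(D) \ {ε} = { 'b', 'c', 'e' }
D is nullable (ε ∈ FIRST(D)), continue to the next symbol.
All symbols are nullable, so ε is in the result.
FIRST(X D) = { 'b', 'c', 'e', ε }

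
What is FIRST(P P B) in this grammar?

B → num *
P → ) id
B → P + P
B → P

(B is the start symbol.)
{ ')' }

FIRST sets of the non-terminals involved (from the grammar, by fixed-point iteration):
  FIRST(P) = { ')' }

To compute FIRST(P P B), process the symbols left to right:
Symbol P is a non-terminal. Add FIRST(P) \ {ε} = { ')' }
P is not nullable (ε ∉ FIRST(P)), so stop here.
FIRST(P P B) = { ')' }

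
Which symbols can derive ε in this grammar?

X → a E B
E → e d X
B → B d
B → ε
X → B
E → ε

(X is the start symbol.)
{ 'B', 'E', 'X' }

ε-productions: B → ε, E → ε
So B, E are immediately nullable.
X → B: every symbol on the right is nullable, so X is nullable too.
Every non-terminal is now nullable.
Nullable = { 'B', 'E', 'X' }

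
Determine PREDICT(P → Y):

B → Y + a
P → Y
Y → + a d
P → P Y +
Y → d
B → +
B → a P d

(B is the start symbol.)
PREDICT(P → Y) = (FIRST(RHS) \ {ε}) ∪ (FOLLOW(P) if ε ∈ FIRST(RHS), i.e. RHS ⇒* ε)
FIRST(Y) = { '+', 'd' }
FIRST(Y) = { '+', 'd' }
ε ∉ FIRST(Y), so FOLLOW(P) is not added.
PREDICT(P → Y) = { '+', 'd' }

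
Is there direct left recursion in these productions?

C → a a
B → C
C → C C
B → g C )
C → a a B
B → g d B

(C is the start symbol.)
Yes, C is left-recursive

Direct left recursion occurs when N → N α for some non-terminal N (the right-hand side begins with the left-hand side itself).

C → a a: starts with a
B → C: starts with C
C → C C: LEFT RECURSIVE (starts with C)
B → g C ): starts with g
C → a a B: starts with a
B → g d B: starts with g

The grammar has direct left recursion on: C.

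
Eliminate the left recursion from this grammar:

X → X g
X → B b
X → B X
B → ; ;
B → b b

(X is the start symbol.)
X → B b X'
X → B X X'
X' → g X'
X' → ε
B → ; ;
B → b b

X is directly left-recursive. The standard transformation for
  A → A α₁ | ... | A α_m | β₁ | ... | β_n
is
  A  → β₁ A' | ... | β_n A'
  A' → α₁ A' | ... | α_m A' | ε

X → B b becomes X → B b X'
X → B X becomes X → B X X'
X → X g becomes X' → g X'
Add X' → ε

Productions for other non-terminals are unchanged:
  B → ; ;
  B → b b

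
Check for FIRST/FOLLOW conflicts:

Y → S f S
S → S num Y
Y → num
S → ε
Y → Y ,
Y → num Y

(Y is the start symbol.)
Yes. S → S num Y with FOLLOW(S) on { 'num' }

Nullable non-terminals: S.
FIRST sets used below: FIRST(S) = { 'num', ε }

S: nullable alternative(s) S → ε; FOLLOW(S) = { $, ',', 'f', 'num' }
  S → S num Y: FIRST \ {ε} = { 'num' } — overlaps FOLLOW(S) on { 'num' }: CONFLICT
  S → ε: FIRST \ {ε} = { } — this is the only nullable alternative, skip

Y has no nullable alternative, so no FIRST/FOLLOW check is needed there.

So the grammar has 1 FIRST/FOLLOW conflict (marked CONFLICT above).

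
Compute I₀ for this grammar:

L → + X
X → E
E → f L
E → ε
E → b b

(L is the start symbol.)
{ [L → . + X], [L' → . L] }

First, augment the grammar with L' → L
I₀ = CLOSURE({ [L' → . L] }):
  [L' → . L] has the dot before L: add [L → . + X]
No further items can be added.

I₀ = { [L → . + X], [L' → . L] }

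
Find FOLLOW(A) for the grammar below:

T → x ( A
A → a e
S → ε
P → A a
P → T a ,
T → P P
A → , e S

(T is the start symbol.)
In T → x ( A: A is at the end, add FOLLOW(T)
In P → A a: A is followed by a, add FIRST(a) \ {ε} = { 'a' }

The FOLLOW sets referred to above (computed the same way, to a fixed point):
  FOLLOW(T) = { $, 'a' }

Taking the union: FOLLOW(A) = { $, 'a' }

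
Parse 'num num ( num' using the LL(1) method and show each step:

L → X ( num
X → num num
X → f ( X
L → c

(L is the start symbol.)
Stack is shown with the top on the left.

Stack            Input            Action
----------------------------------------
L $              num num ( num $  output L → X ( num
X ( num $        num num ( num $  output X → num num
num num ( num $  num num ( num $  match 'num'
num ( num $      num ( num $      match 'num'
( num $          ( num $          match '('
num $            num $            match 'num'
$                $                accept

The string is accepted.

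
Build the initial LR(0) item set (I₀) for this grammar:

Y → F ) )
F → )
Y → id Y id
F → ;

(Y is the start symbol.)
First, augment the grammar with Y' → Y
I₀ = CLOSURE({ [Y' → . Y] }):
  [Y' → . Y] has the dot before Y: add [Y → . F ) )], [Y → . id Y id]
  [Y → . F ) )] has the dot before F: add [F → . )], [F → . ;]
No further items can be added.

I₀ = { [F → . )], [F → . ;], [Y → . F ) )], [Y → . id Y id], [Y' → . Y] }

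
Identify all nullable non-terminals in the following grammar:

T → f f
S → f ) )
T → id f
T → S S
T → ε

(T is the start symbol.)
A non-terminal is nullable if it can derive ε (the empty string): either it has an ε-production, or it has a production whose right-hand side consists entirely of nullable non-terminals.

ε-productions: T → ε
So T is immediately nullable.
No further non-terminal can be added: every production for the remaining non-terminals contains a terminal or a non-nullable non-terminal.
Nullable = { 'T' }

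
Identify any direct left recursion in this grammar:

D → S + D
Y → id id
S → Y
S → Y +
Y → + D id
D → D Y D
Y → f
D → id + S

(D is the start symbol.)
Yes, D is left-recursive

D → S + D: starts with S
Y → id id: starts with id
S → Y: starts with Y
S → Y +: starts with Y
Y → + D id: starts with '+'
D → D Y D: LEFT RECURSIVE (starts with D)
Y → f: starts with f
D → id + S: starts with id

The grammar has direct left recursion on: D.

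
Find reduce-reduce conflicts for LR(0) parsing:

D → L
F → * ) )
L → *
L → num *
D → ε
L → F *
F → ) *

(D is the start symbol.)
A reduce-reduce conflict occurs when an LR(0) state has two complete items [A → α .] and [B → β .] — both call for a reduction, and with no lookahead the parser cannot choose between them.

Augment with D' → D and build the canonical LR(0) collection (I0 = CLOSURE({[D' → . D]}), then GOTO on every symbol after a dot until no new states appear). It has 12 states:
  I0: { [D → . L], [D → .], [D' → . D], [F → . ) *], [F → . * ) )], [L → . *], [L → . F *], [L → . num *] }  — shift, reduce
  I1: { [F → ) . *] }  — shift
  I2: { [F → * . ) )], [L → * .] }  — shift, reduce
  I3: { [D' → D .] }  — accept
  I4: { [L → F . *] }  — shift
  I5: { [D → L .] }  — reduce
  I6: { [L → num . *] }  — shift
  I7: { [L → num * .] }  — reduce
  I8: { [L → F * .] }  — reduce
  I9: { [F → * ) . )] }  — shift
  I10: { [F → * ) ) .] }  — reduce
  I11: { [F → ) * .] }  — reduce

No state contains more than one complete item.

Answer: No reduce-reduce conflicts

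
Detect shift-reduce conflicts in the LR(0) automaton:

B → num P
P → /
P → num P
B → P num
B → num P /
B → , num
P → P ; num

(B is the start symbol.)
Yes — I6: [B → num P .] vs [B → num P . /]; I8: [P → num P .] vs [P → P . ; num]

A shift-reduce conflict occurs when an LR(0) state has both:
  - a complete (reduce) item [A → α .] (dot at the end), and
  - a shift item [B → β . c γ] (dot before a terminal).

Augment with B' → B and build the canonical LR(0) collection (I0 = CLOSURE({[B' → . B]}), then GOTO on every symbol after a dot until no new states appear). It has 14 states:
  I0: { [B → . , num], [B → . P num], [B → . num P /], [B → . num P], [B' → . B], [P → . /], [P → . P ; num], [P → . num P] }  — shift
  I1: { [B → , . num] }  — shift
  I2: { [P → / .] }  — reduce
  I3: { [B' → B .] }  — accept
  I4: { [B → P . num], [P → P . ; num] }  — shift
  I5: { [B → num . P /], [B → num . P], [P → . /], [P → . P ; num], [P → . num P], [P → num . P] }  — shift
  I6: { [B → num P . /], [B → num P .], [P → P . ; num], [P → num P .] }  — shift, 2 reduces
  I7: { [P → . /], [P → . P ; num], [P → . num P], [P → num . P] }  — shift
  I8: { [P → P . ; num], [P → num P .] }  — shift, reduce
  I9: { [P → P ; . num] }  — shift
  I10: { [P → P ; num .] }  — reduce
  I11: { [B → num P / .] }  — reduce
  I12: { [B → P num .] }  — reduce
  I13: { [B → , num .] }  — reduce

I6 contains reduce items [B → num P .], [P → num P .] and shift items [B → num P . /], [P → P . ; num] — shift-reduce conflict.
I8 contains reduce item [P → num P .] and shift item [P → P . ; num] — shift-reduce conflict.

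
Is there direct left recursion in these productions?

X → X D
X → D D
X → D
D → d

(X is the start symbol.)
Yes, X is left-recursive

Direct left recursion occurs when N → N α for some non-terminal N (the right-hand side begins with the left-hand side itself).

X → X D: LEFT RECURSIVE (starts with X)
X → D D: starts with D
X → D: starts with D
D → d: starts with d

The grammar has direct left recursion on: X.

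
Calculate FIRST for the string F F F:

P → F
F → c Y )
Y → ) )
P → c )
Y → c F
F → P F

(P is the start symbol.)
FIRST sets of the non-terminals involved (from the grammar, by fixed-point iteration):
  FIRST(F) = { 'c' }

To compute FIRST(F F F), process the symbols left to right:
Symbol F is a non-terminal. Add FIRST(F) \ {ε} = { 'c' }
F is not nullable (ε ∉ FIRST(F)), so stop here.
FIRST(F F F) = { 'c' }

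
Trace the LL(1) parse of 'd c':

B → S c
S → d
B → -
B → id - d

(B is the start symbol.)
Stack is shown with the top on the left.

Stack  Input  Action
--------------------
B $    d c $  output B → S c
S c $  d c $  output S → d
d c $  d c $  match 'd'
c $    c $    match 'c'
$      $      accept

The string is accepted.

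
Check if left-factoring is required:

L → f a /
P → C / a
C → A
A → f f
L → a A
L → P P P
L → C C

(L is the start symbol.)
No, left-factoring is not needed

Left-factoring is needed when two productions for the same non-terminal
share a common prefix on the right-hand side.

Productions for L:
  L → f a /
  L → a A
  L → P P P
  L → C C

No common prefixes found.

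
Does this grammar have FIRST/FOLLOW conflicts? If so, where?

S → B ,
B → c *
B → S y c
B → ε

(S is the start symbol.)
Yes. B → S y c with FOLLOW(B) on { ',' }

Nullable non-terminals: B.
FIRST sets used below: FIRST(S) = { ',', 'c' }

B: nullable alternative(s) B → ε; FOLLOW(B) = { ',' }
  B → c *: FIRST \ {ε} = { 'c' } — disjoint from FOLLOW(B)
  B → S y c: FIRST \ {ε} = { ',', 'c' } — overlaps FOLLOW(B) on { ',' }: CONFLICT
  B → ε: FIRST \ {ε} = { } — this is the only nullable alternative, skip

S has no nullable alternative, so no FIRST/FOLLOW check is needed there.

So the grammar has 1 FIRST/FOLLOW conflict (marked CONFLICT above).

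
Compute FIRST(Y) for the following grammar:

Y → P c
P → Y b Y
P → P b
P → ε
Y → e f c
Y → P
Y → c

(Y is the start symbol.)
FIRST sets of the other non-terminals involved (by the same procedure, iterated to a fixed point):
  FIRST(P) = { 'b', 'c', 'e', ε }

From Y → P c:
  - P is a non-terminal: add FIRST(P) \ {ε} = { 'b', 'c', 'e' }
    P is nullable, so continue to the next symbol
  - c is a terminal: add 'c' and stop
From Y → e f c:
  - e is a terminal: add 'e' and stop
From Y → P:
  - P is a non-terminal: add FIRST(P) \ {ε} = { 'b', 'c', 'e' }
    P is nullable and nothing follows, so the whole right-hand side can vanish: ε ∈ FIRST(Y)
From Y → c:
  - c is a terminal: add 'c' and stop

Collecting: FIRST(Y) = { 'b', 'c', 'e', ε }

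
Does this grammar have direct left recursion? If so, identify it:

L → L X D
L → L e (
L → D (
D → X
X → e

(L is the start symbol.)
Direct left recursion occurs when N → N α for some non-terminal N (the right-hand side begins with the left-hand side itself).

L → L X D: LEFT RECURSIVE (starts with L)
L → L e (: LEFT RECURSIVE (starts with L)
L → D (: starts with D
D → X: starts with X
X → e: starts with e

The grammar has direct left recursion on: L.

Answer: Yes, L is left-recursive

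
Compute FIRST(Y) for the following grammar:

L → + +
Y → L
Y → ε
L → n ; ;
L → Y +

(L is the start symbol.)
FIRST sets of the other non-terminals involved (by the same procedure, iterated to a fixed point):
  FIRST(L) = { '+', 'n' }

From Y → L:
  - L is a non-terminal: add FIRST(L) \ {ε} = { '+', 'n' }
    L is not nullable, so stop
From Y → ε:
  - ε-production, so ε ∈ FIRST(Y)

Collecting: FIRST(Y) = { '+', 'n', ε }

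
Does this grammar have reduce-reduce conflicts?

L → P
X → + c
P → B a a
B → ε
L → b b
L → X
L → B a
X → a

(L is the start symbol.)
A reduce-reduce conflict occurs when an LR(0) state has two complete items [A → α .] and [B → β .] — both call for a reduction, and with no lookahead the parser cannot choose between them.

Augment with L' → L and build the canonical LR(0) collection (I0 = CLOSURE({[L' → . L]}), then GOTO on every symbol after a dot until no new states appear). It has 12 states:
  I0: { [B → .], [L → . B a], [L → . P], [L → . X], [L → . b b], [L' → . L], [P → . B a a], [X → . + c], [X → . a] }  — shift, reduce
  I1: { [X → + . c] }  — shift
  I2: { [L → B . a], [P → B . a a] }  — shift
  I3: { [L' → L .] }  — accept
  I4: { [L → P .] }  — reduce
  I5: { [L → X .] }  — reduce
  I6: { [X → a .] }  — reduce
  I7: { [L → b . b] }  — shift
  I8: { [L → b b .] }  — reduce
  I9: { [L → B a .], [P → B a . a] }  — shift, reduce
  I10: { [P → B a a .] }  — reduce
  I11: { [X → + c .] }  — reduce

No state contains more than one complete item.

Answer: No reduce-reduce conflicts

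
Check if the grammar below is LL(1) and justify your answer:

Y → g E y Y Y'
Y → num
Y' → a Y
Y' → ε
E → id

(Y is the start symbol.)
A grammar is LL(1) if for each non-terminal N with multiple productions, the predict sets of those productions are pairwise disjoint, where PREDICT(N → α) = (FIRST(α) \ {ε}) ∪ (FOLLOW(N) if α ⇒* ε).

Relevant sets:
  FOLLOW(Y') = { $, 'a' }

For Y:
  PREDICT(Y → g E y Y Y') = { 'g' }
  PREDICT(Y → num) = { 'num' }
For Y':
  PREDICT(Y' → a Y) = { 'a' }
  PREDICT(Y' → ε) = { $, 'a' }
E has a single production, so nothing to check there.

Conflict found: Predict set conflict for Y': { 'a' }
The grammar is NOT LL(1).

Answer: No. Predict set conflict for Y': { 'a' }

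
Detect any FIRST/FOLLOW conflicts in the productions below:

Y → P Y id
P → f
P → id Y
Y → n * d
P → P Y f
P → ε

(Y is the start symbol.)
A FIRST/FOLLOW conflict occurs when a non-terminal N has a nullable alternative N → β (β ⇒* ε) and another alternative N → α with FIRST(α) ∩ FOLLOW(N) ≠ ∅: on such a lookahead the parser cannot decide between expanding α and letting N vanish via β.

Nullable non-terminals: P.
FIRST sets used below: FIRST(P) = { 'f', 'id', 'n', ε }, FIRST(Y) = { 'f', 'id', 'n' }

P: nullable alternative(s) P → ε; FOLLOW(P) = { 'f', 'id', 'n' }
  P → f: FIRST \ {ε} = { 'f' } — overlaps FOLLOW(P) on { 'f' }: CONFLICT
  P → id Y: FIRST \ {ε} = { 'id' } — overlaps FOLLOW(P) on { 'id' }: CONFLICT
  P → P Y f: FIRST \ {ε} = { 'f', 'id', 'n' } — overlaps FOLLOW(P) on { 'f', 'id', 'n' }: CONFLICT
  P → ε: FIRST \ {ε} = { } — this is the only nullable alternative, skip

Y has no nullable alternative, so no FIRST/FOLLOW check is needed there.

So the grammar has 3 FIRST/FOLLOW conflicts (marked CONFLICT above).

Answer: Yes. P → f with FOLLOW(P) on { 'f' }; P → id Y with FOLLOW(P) on { 'id' }; P → P Y f with FOLLOW(P) on { 'f', 'id', 'n' }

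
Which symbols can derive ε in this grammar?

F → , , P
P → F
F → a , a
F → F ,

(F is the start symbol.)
None

A non-terminal is nullable if it can derive ε (the empty string): either it has an ε-production, or it has a production whose right-hand side consists entirely of nullable non-terminals.

There are no ε-productions, so no non-terminal can derive ε.
No non-terminals are nullable.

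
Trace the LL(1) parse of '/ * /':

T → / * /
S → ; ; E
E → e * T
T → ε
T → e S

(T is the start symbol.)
Stack is shown with the top on the left.

Stack    Input    Action
------------------------
T $      / * / $  output T → / * /
/ * / $  / * / $  match '/'
* / $    * / $    match '*'
/ $      / $      match '/'
$        $        accept

The string is accepted.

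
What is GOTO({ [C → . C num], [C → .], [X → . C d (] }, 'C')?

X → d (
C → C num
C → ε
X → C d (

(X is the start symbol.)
{ [C → C . num], [X → C . d (] }

GOTO(I, 'C') = CLOSURE({ [A → αX.β] : [A → α.Xβ] ∈ I, X = 'C' })

Items with dot before 'C', with the dot advanced:
  [C → . C num] → [C → C . num]
  [X → . C d (] → [X → C . d (]
Closure adds nothing (no advanced item has the dot before a non-terminal).

GOTO = { [C → C . num], [X → C . d (] }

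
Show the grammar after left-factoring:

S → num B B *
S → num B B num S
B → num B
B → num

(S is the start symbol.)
S → num B B S'
S' → *
S' → num S
B → num B'
B' → B
B' → ε

Left-factoring transforms A → αβ₁ | αβ₂ into A → αA' and A' → β₁ | β₂
(α is the longest common prefix among the alternatives). Repeat until
no nonterminal has two alternatives with a common prefix.

Round 1: S has alternatives sharing prefix 'num B B'. Introduce S': S → num B B S'
  Add: S' → *
  Add: S' → num S

Round 2: B has alternatives sharing prefix 'num'. Introduce B': B → num B'
  Add: B' → B
  Add: B' → ε

No remaining common prefixes — done.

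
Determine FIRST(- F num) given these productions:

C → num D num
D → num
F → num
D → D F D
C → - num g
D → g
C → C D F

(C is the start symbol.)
To compute FIRST(- F num), process the symbols left to right:
Symbol - is a terminal. Add '-' and stop.
FIRST(- F num) = { '-' }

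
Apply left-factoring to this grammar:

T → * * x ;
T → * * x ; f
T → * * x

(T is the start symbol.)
T → * * x T'
T' → ; T''
T'' → ε
T'' → f
T' → ε

Left-factoring transforms A → αβ₁ | αβ₂ into A → αA' and A' → β₁ | β₂
(α is the longest common prefix among the alternatives). Repeat until
no nonterminal has two alternatives with a common prefix.

Round 1: T has alternatives sharing prefix '* * x'. Introduce T': T → * * x T'
  Add: T' → ;
  Add: T' → ; f
  Add: T' → ε

Round 2: T' has alternatives sharing prefix ';'. Introduce T'': T' → ; T''
  Add: T'' → ε
  Add: T'' → f

No remaining common prefixes — done.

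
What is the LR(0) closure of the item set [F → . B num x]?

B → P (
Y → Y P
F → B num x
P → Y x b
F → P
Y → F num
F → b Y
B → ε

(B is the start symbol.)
{ [B → . P (], [B → .], [F → . B num x], [F → . P], [F → . b Y], [P → . Y x b], [Y → . F num], [Y → . Y P] }

To compute CLOSURE, for each item [A → α.Bβ] where B is a non-terminal, add [B → .γ] for all productions B → γ; repeat for the newly added items until nothing changes.

Start with: [F → . B num x]
  [F → . B num x] has the dot before B: add [B → . P (], [B → .]
  [B → . P (] has the dot before P: add [P → . Y x b]
  [P → . Y x b] has the dot before Y: add [Y → . Y P], [Y → . F num]
  [Y → . F num] has the dot before F: add [F → . P], [F → . b Y]
No further items can be added.

CLOSURE = { [B → . P (], [B → .], [F → . B num x], [F → . P], [F → . b Y], [P → . Y x b], [Y → . F num], [Y → . Y P] }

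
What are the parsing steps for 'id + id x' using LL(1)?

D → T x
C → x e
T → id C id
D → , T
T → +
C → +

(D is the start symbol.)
Stack is shown with the top on the left.

Stack        Input        Action
--------------------------------
D $          id + id x $  output D → T x
T x $        id + id x $  output T → id C id
id C id x $  id + id x $  match 'id'
C id x $     + id x $     output C → +
+ id x $     + id x $     match '+'
id x $       id x $       match 'id'
x $          x $          match 'x'
$            $            accept

The string is accepted.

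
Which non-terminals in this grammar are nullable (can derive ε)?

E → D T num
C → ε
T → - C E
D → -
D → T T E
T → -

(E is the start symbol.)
{ 'C' }

A non-terminal is nullable if it can derive ε (the empty string): either it has an ε-production, or it has a production whose right-hand side consists entirely of nullable non-terminals.

ε-productions: C → ε
So C is immediately nullable.
No further non-terminal can be added: every production for the remaining non-terminals contains a terminal or a non-nullable non-terminal.
Nullable = { 'C' }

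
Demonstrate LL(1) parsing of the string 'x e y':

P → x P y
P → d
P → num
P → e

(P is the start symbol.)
LL(1) parsing maintains a stack (initially the start symbol over $) and the input. At each step: if the stack top is a terminal, match it against the current input token; if it is a non-terminal N, replace it with the RHS of M[N, lookahead] (the unique production whose predict set contains the lookahead).

Stack is shown with the top on the left.

Stack    Input    Action
------------------------
P $      x e y $  output P → x P y
x P y $  x e y $  match 'x'
P y $    e y $    output P → e
e y $    e y $    match 'e'
y $      y $      match 'y'
$        $        accept

The string is accepted.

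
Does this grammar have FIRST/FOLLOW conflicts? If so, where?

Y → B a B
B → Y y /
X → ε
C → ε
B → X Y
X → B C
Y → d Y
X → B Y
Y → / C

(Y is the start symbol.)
A FIRST/FOLLOW conflict occurs when a non-terminal N has a nullable alternative N → β (β ⇒* ε) and another alternative N → α with FIRST(α) ∩ FOLLOW(N) ≠ ∅: on such a lookahead the parser cannot decide between expanding α and letting N vanish via β.

Nullable non-terminals: C, X.
FIRST sets used below: FIRST(B) = { '/', 'd' }
C has a nullable alternative but only one production, so nothing to check.

X: nullable alternative(s) X → ε; FOLLOW(X) = { '/', 'd' }
  X → ε: FIRST \ {ε} = { } — this is the only nullable alternative, skip
  X → B C: FIRST \ {ε} = { '/', 'd' } — overlaps FOLLOW(X) on { '/', 'd' }: CONFLICT
  X → B Y: FIRST \ {ε} = { '/', 'd' } — overlaps FOLLOW(X) on { '/', 'd' }: CONFLICT

B, Y have no nullable alternative, so no FIRST/FOLLOW check is needed there.

So the grammar has 2 FIRST/FOLLOW conflicts (marked CONFLICT above).

Answer: Yes. X → B C with FOLLOW(X) on { '/', 'd' }; X → B Y with FOLLOW(X) on { '/', 'd' }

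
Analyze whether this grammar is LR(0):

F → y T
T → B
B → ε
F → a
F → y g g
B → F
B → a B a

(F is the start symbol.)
No. Shift-reduce conflict between [B → .] and [B → . a B a]

Augment with F' → F and build the canonical LR(0) collection (I0 = CLOSURE({[F' → . F]}), then GOTO on every symbol after a dot until no new states appear). It has 12 states:
  I0: { [F → . a], [F → . y T], [F → . y g g], [F' → . F] }  — shift
  I1: { [F' → F .] }  — accept
  I2: { [F → a .] }  — reduce
  I3: { [B → . F], [B → . a B a], [B → .], [F → . a], [F → . y T], [F → . y g g], [F → y . T], [F → y . g g], [T → . B] }  — shift, reduce
  I4: { [T → B .] }  — reduce
  I5: { [B → F .] }  — reduce
  I6: { [F → y T .] }  — reduce
  I7: { [B → . F], [B → . a B a], [B → .], [B → a . B a], [F → . a], [F → . y T], [F → . y g g], [F → a .] }  — shift, 2 reduces
  I8: { [F → y g . g] }  — shift
  I9: { [F → y g g .] }  — reduce
  I10: { [B → a B . a] }  — shift
  I11: { [B → a B a .] }  — reduce

Conflict in state I3:
  Shift-reduce conflict between [B → .] and [B → . a B a]
So the grammar is NOT LR(0).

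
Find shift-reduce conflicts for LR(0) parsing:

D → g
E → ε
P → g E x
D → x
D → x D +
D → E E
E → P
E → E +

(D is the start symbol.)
Augment with D' → D and build the canonical LR(0) collection (I0 = CLOSURE({[D' → . D]}), then GOTO on every symbol after a dot until no new states appear). It has 13 states:
  I0: { [D → . E E], [D → . g], [D → . x D +], [D → . x], [D' → . D], [E → . E +], [E → . P], [E → .], [P → . g E x] }  — shift, reduce
  I1: { [D' → D .] }  — accept
  I2: { [D → E . E], [E → . E +], [E → . P], [E → .], [E → E . +], [P → . g E x] }  — shift, reduce
  I3: { [E → P .] }  — reduce
  I4: { [D → g .], [E → . E +], [E → . P], [E → .], [P → . g E x], [P → g . E x] }  — shift, 2 reduces
  I5: { [D → . E E], [D → . g], [D → . x D +], [D → . x], [D → x . D +], [D → x .], [E → . E +], [E → . P], [E → .], [P → . g E x] }  — shift, 2 reduces
  I6: { [D → x D . +] }  — shift
  I7: { [D → x D + .] }  — reduce
  I8: { [E → E . +], [P → g E . x] }  — shift
  I9: { [E → . E +], [E → . P], [E → .], [P → . g E x], [P → g . E x] }  — shift, reduce
  I10: { [E → E + .] }  — reduce
  I11: { [P → g E x .] }  — reduce
  I12: { [D → E E .], [E → E . +] }  — shift, reduce

I0 contains reduce item [E → .] and shift items [D → . g], [D → . x], [D → . x D +], [P → . g E x] — shift-reduce conflict.
I2 contains reduce item [E → .] and shift items [E → E . +], [P → . g E x] — shift-reduce conflict.
I4 contains reduce items [D → g .], [E → .] and shift item [P → . g E x] — shift-reduce conflict.
I5 contains reduce items [D → x .], [E → .] and shift items [D → . g], [D → . x], [D → . x D +], [P → . g E x] — shift-reduce conflict.
I9 contains reduce item [E → .] and shift item [P → . g E x] — shift-reduce conflict.
I12 contains reduce item [D → E E .] and shift item [E → E . +] — shift-reduce conflict.

Answer: Yes — I0: [E → .] vs [D → . g]; I2: [E → .] vs [E → E . +]; I4: [D → g .] vs [P → . g E x]; I5: [D → x .] vs [D → . g]; I9: [E → .] vs [P → . g E x]; I12: [D → E E .] vs [E → E . +]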